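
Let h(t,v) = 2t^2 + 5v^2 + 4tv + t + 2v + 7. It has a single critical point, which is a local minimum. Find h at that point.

∂h/∂t = 4t + 4v + 1 = 0 and ∂h/∂v = 4t + 10v + 2 = 0, so (t, v) = (-1/12, -1/6).
The Hessian has h_{tt} = 4, h_{vv} = 10, h_{tv} = 4, giving D = 24 > 0 with h_{tt} > 0, so the point is a local minimum.
h(-1/12, -1/6) = 163/24.

163/24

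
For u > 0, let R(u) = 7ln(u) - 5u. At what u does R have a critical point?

R'(u) = 7/u − 5 = 0 gives u = 7/5.
R''(u) = -7/u², which is negative for u > 0, so this is a local maximum.
R(7/5) = 7·ln(7/5) - 7 ≈ -4.6447.

7/5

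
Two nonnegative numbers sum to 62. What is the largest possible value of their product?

961

With x + y = 62, the product is P(x) = x(62 − x).
P'(x) = 62 − 2x = 0 gives x = 31; P'' = −2 < 0, so this is the maximum.
P = 31·31 = 961.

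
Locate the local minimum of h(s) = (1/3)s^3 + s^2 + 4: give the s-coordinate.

Critical points: h'(s) = s^2 + 2s vanishes at s = -2, 0.
h''(s) = 2s + 2. h''(-2) = -2 < 0 ⇒ local maximum; h''(0) = 2 > 0 ⇒ local minimum.
The local minimum is h(0) = 4.

0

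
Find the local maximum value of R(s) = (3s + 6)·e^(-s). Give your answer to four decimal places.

8.1548

Differentiating with the product rule gives R'(s) = (-3s - 3)·e^(-s). Since e^(-s) > 0, the only critical point is s = -1.
R''(-1) has the same sign as -3 < 0, so this is a local maximum.
R(-1) = (3)·e^(1) ≈ 8.1548.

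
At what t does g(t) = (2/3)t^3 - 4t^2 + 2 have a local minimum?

4

Critical points: g'(t) = 2t^2 - 8t vanishes at t = 0, 4.
Second-derivative test with g''(t) = 4t - 8: g''(0) = -8 < 0 ⇒ local maximum; g''(4) = 8 > 0 ⇒ local minimum.
The local minimum is g(4) = -58/3.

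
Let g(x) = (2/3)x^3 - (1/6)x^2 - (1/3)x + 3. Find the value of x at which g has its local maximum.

-1/3

g'(x) = 2x^2 - (1/3)x - 1/3. Setting g'(x) = 0 gives x ∈ {-1/3, 1/2}.
Second-derivative test with g''(x) = 4x - 1/3: g''(-1/3) = -5/3 < 0 ⇒ local maximum; g''(1/2) = 5/3 > 0 ⇒ local minimum.
So the local maximum value is g(-1/3) = 497/162.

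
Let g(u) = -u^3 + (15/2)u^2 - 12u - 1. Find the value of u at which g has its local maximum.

4

g'(u) = -3u^2 + 15u - 12. Setting g'(u) = 0 gives u ∈ {1, 4}.
Since g''(u) = -6u + 15, we get g''(1) = 9 > 0 ⇒ local minimum; g''(4) = -9 < 0 ⇒ local maximum.
So the local maximum value is g(4) = 7.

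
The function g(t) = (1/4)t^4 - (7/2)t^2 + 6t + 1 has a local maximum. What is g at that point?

15/4

g'(t) = t^3 - 7t + 6 = 0 at t = -3, 1, 2.
Second-derivative test with g''(t) = 3t^2 - 7: g''(-3) = 20 > 0 ⇒ local minimum; g''(1) = -4 < 0 ⇒ local maximum; g''(2) = 5 > 0 ⇒ local minimum.
Thus g has its local maximum at t = 1, with value 15/4.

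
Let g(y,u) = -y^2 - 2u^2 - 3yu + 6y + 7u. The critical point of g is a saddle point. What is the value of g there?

∂g/∂y = -2y - 3u + 6 = 0 and ∂g/∂u = -3y - 4u + 7 = 0, so (y, u) = (-3, 4).
The Hessian has g_{yy} = -2, g_{uu} = -4, g_{yu} = -3, giving D = -1 < 0, so the point is a saddle point.
g(-3, 4) = 5.

5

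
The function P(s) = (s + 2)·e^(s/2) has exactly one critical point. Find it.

P'(s) = 1·e^(s/2) + (s + 2)·(1/2)·e^(s/2) = ((1/2)s + 2)·e^(s/2). Since e^(s/2) > 0, the only critical point is s = -4.
P''(-4) has the same sign as 1/2 > 0, so this is a local minimum.
P(-4) = (-2)·e^(-2) ≈ -0.2707.

-4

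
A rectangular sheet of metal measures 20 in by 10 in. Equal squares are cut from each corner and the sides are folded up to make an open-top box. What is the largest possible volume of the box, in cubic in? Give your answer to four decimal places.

With cut size x, the volume is V(x) = x(20 − 2x)(10 − 2x) for 0 < x < 5.
V'(x) = 12x^2 − 120x + 200. Setting V'(x) = 0 gives x ≈ 2.1132 (the root in (0, 5)).
V''(x) = 24x − 120 is negative there, so this is the maximum; V ≈ 192.4501.

192.4501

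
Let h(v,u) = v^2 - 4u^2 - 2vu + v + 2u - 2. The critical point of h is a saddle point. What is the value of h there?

∂h/∂v = 2v - 2u + 1 = 0 and ∂h/∂u = -2v - 8u + 2 = 0, so (v, u) = (-1/5, 3/10).
The Hessian has h_{vv} = 2, h_{uu} = -8, h_{vu} = -2, giving D = -20 < 0, so the point is a saddle point.
h(-1/5, 3/10) = -9/5.

-9/5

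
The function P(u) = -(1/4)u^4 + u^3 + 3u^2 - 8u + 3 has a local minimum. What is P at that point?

P'(u) = -u^3 + 3u^2 + 6u - 8. Setting P'(u) = 0 gives u ∈ {-2, 1, 4}.
P''(u) = -3u^2 + 6u + 6. P''(-2) = -18 < 0 ⇒ local maximum; P''(1) = 9 > 0 ⇒ local minimum; P''(4) = -18 < 0 ⇒ local maximum.
The local minimum is P(1) = -5/4.

-5/4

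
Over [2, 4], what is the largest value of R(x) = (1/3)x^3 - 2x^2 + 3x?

Differentiating, R'(x) = x^2 - 4x + 3; whose only zero in [2, 4] is x = 3.
Compare values at every candidate in [2, 4]: R(2) = 2/3, R(3) = 0, R(4) = 4/3.
The maximum over the interval is 4/3, attained at x = 4.

4/3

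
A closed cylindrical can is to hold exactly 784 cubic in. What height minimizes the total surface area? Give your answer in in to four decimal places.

With radius r and height h, πr²h = 784 so h = 784/(πr²), and S(r) = 2πr² + 2πrh = 2πr² + 2·784/r.
S'(r) = 4πr − 2·784/r² = 0 ⇒ r³ = 784/(2π), so r ≈ 4.9970 and h = 2r ≈ 9.9941.
S''(r) = 4π + 4·784/r³ > 0, so this is the minimum; S ≈ 470.6795.

9.9941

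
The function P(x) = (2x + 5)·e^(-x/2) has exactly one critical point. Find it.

Differentiating with the product rule gives P'(x) = (-x - 1/2)·e^(-x/2). Since e^(-x/2) > 0, the only critical point is x = -1/2.
P''(-1/2) has the same sign as -1 < 0, so this is a local maximum.
P(-1/2) = (4)·e^(1/4) ≈ 5.1361.

-1/2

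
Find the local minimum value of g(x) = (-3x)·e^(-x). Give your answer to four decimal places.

-1.1036

g'(x) = (-3)·e^(-x) + (-3x)·(-1)·e^(-x) = (3x - 3)·e^(-x). Since e^(-x) > 0, the only critical point is x = 1.
g''(1) has the same sign as 3 > 0, so this is a local minimum.
g(1) = (-3)·e^(-1) ≈ -1.1036.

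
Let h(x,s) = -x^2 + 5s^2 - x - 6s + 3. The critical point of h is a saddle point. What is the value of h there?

29/20

∂h/∂x = -2x - 1 = 0 and ∂h/∂s = 10s - 6 = 0, so (x, s) = (-1/2, 3/5).
The Hessian has h_{xx} = -2, h_{ss} = 10, h_{xs} = 0, giving D = -20 < 0, so the point is a saddle point.
h(-1/2, 3/5) = 29/20.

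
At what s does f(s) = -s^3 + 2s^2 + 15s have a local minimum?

Critical points: f'(s) = -3s^2 + 4s + 15 vanishes at s = -5/3, 3.
f''(s) = -6s + 4. f''(-5/3) = 14 > 0 ⇒ local minimum; f''(3) = -14 < 0 ⇒ local maximum.
Thus f has its local minimum at s = -5/3, with value -400/27.

-5/3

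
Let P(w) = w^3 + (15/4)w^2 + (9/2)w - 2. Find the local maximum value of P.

P'(w) = 3w^2 + (15/2)w + 9/2. Setting P'(w) = 0 gives w ∈ {-3/2, -1}.
Since P''(w) = 6w + 15/2, we get P''(-3/2) = -3/2 < 0 ⇒ local maximum; P''(-1) = 3/2 > 0 ⇒ local minimum.
Thus P has its local maximum at w = -3/2, with value -59/16.

-59/16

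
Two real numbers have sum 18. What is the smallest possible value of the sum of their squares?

With a + b = 18, a^2 + b^2 = a^2 + (18 − a)^2.
The derivative 2a − 2(18 − a) = 4a − 36 vanishes at a = 9; second derivative 4 > 0, a minimum.
The minimum is 2·(9)^2 = 162.

162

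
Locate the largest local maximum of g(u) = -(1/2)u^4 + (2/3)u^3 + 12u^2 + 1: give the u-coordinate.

4

g'(u) = -2u^3 + 2u^2 + 24u = 0 at u = -3, 0, 4.
Since g''(u) = -6u^2 + 4u + 24, we get g''(-3) = -42 < 0 ⇒ local maximum; g''(0) = 24 > 0 ⇒ local minimum; g''(4) = -56 < 0 ⇒ local maximum.
Thus g has its largest local maximum at u = 4, with value 323/3.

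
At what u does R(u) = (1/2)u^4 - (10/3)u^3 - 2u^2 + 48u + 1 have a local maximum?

3

R'(u) = 2u^3 - 10u^2 - 4u + 48 = 0 at u = -2, 3, 4.
Second-derivative test with R''(u) = 6u^2 - 20u - 4: R''(-2) = 60 > 0 ⇒ local minimum; R''(3) = -10 < 0 ⇒ local maximum; R''(4) = 12 > 0 ⇒ local minimum.
Thus R has its local maximum at u = 3, with value 155/2.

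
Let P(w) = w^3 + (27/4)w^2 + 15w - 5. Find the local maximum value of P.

-255/16

P'(w) = 3w^2 + (27/2)w + 15 = 0 at w = -5/2, -2.
Since P''(w) = 6w + 27/2, we get P''(-5/2) = -3/2 < 0 ⇒ local maximum; P''(-2) = 3/2 > 0 ⇒ local minimum.
Thus P has its local maximum at w = -5/2, with value -255/16.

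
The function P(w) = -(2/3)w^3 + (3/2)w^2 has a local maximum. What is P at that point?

P'(w) = -2w^2 + 3w = 0 at w = 0, 3/2.
Since P''(w) = -4w + 3, we get P''(0) = 3 > 0 ⇒ local minimum; P''(3/2) = -3 < 0 ⇒ local maximum.
Thus P has its local maximum at w = 3/2, with value 9/8.

9/8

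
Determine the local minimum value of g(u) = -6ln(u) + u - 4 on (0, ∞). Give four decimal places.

g'(u) = -6/u + 1 = 0 gives u = 6.
g''(u) = 6/u², which is positive for u > 0, so this is a local minimum.
g(6) = -6·ln(6) + 6 - 4 ≈ -8.7506.

-8.7506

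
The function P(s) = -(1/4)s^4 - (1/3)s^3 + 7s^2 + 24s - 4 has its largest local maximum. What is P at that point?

P'(s) = -s^3 - s^2 + 14s + 24 = 0 at s = -3, -2, 4.
Since P''(s) = -3s^2 - 2s + 14, we get P''(-3) = -7 < 0 ⇒ local maximum; P''(-2) = 6 > 0 ⇒ local minimum; P''(4) = -42 < 0 ⇒ local maximum.
So the largest local maximum value is P(4) = 356/3.

356/3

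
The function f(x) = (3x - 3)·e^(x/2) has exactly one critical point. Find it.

By the product rule, f'(x) = ((3/2)x + 3/2)·e^(x/2). Since e^(x/2) > 0, the only critical point is x = -1.
f''(-1) has the same sign as 3/2 > 0, so this is a local minimum.
f(-1) = (-6)·e^(-1/2) ≈ -3.6392.

-1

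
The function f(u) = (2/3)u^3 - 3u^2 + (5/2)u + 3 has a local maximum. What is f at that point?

43/12

f'(u) = 2u^2 - 6u + 5/2 = 0 at u = 1/2, 5/2.
f''(u) = 4u - 6. f''(1/2) = -4 < 0 ⇒ local maximum; f''(5/2) = 4 > 0 ⇒ local minimum.
The local maximum is f(1/2) = 43/12.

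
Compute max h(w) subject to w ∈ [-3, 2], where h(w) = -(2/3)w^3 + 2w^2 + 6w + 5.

Differentiating, h'(w) = -2w^2 + 4w + 6; whose only zero in [-3, 2] is w = -1.
Evaluating at the critical points and endpoints: h(-3) = 23; h(-1) = 5/3; h(2) = 59/3.
So the maximum is h(-3) = 23.

23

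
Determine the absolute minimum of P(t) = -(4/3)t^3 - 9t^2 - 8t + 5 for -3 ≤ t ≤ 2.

-173/3

Differentiating, P'(t) = -4t^2 - 18t - 8; whose only zero in [-3, 2] is t = -1/2.
Evaluating at the critical points and endpoints: P(-3) = -16,  P(-1/2) = 83/12,  P(2) = -173/3.
The minimum over the interval is -173/3, attained at t = 2.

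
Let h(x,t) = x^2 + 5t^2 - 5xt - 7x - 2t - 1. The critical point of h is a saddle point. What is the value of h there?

∂h/∂x = 2x - 5t - 7 = 0 and ∂h/∂t = -5x + 10t - 2 = 0, so (x, t) = (-16, -39/5).
The Hessian has h_{xx} = 2, h_{tt} = 10, h_{xt} = -5, giving D = -5 < 0, so the point is a saddle point.
h(-16, -39/5) = 314/5.

314/5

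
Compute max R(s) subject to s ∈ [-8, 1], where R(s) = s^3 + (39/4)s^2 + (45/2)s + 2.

Differentiating, R'(s) = 3s^2 + (39/2)s + 45/2; which vanishes at s = -5 and s = -3/2.
Candidates: R(-8) = -66, R(-5) = 33/4, R(-3/2) = -211/16, R(1) = 141/4.
So the maximum is R(1) = 141/4.

141/4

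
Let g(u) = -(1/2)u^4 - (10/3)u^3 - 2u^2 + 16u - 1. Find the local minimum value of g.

-67/3

g'(u) = -2u^3 - 10u^2 - 4u + 16 = 0 at u = -4, -2, 1.
g''(u) = -6u^2 - 20u - 4. g''(-4) = -20 < 0 ⇒ local maximum; g''(-2) = 12 > 0 ⇒ local minimum; g''(1) = -30 < 0 ⇒ local maximum.
Thus g has its local minimum at u = -2, with value -67/3.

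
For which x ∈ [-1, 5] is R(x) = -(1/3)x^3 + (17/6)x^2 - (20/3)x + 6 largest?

-1

The derivative is -x^2 + (17/3)x - 20/3, which vanishes at x = 5/3 and x = 4.
Compare values at every candidate in [-1, 5]: R(-1) = 95/6, R(5/3) = 197/162, R(4) = 10/3, R(5) = 11/6.
The maximum over the interval is 95/6, attained at x = -1.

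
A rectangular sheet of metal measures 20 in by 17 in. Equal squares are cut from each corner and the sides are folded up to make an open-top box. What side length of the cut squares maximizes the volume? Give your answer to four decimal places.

With cut size x, the volume is V(x) = x(20 − 2x)(17 − 2x) for 0 < x < 8.5.
V'(x) = 12x^2 − 148x + 340. Setting V'(x) = 0 gives x ≈ 3.0531 (the root in (0, 8.5)).
V''(x) = 24x − 148 is negative there, so this is the maximum; V ≈ 462.1059.

3.0531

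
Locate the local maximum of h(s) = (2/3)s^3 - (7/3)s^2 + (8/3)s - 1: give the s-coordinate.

1

h'(s) = 2s^2 - (14/3)s + 8/3. Setting h'(s) = 0 gives s ∈ {1, 4/3}.
Since h''(s) = 4s - 14/3, we get h''(1) = -2/3 < 0 ⇒ local maximum; h''(4/3) = 2/3 > 0 ⇒ local minimum.
The local maximum is h(1) = 0.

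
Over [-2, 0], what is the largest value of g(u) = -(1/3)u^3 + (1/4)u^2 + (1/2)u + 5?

23/3

Differentiating, g'(u) = -u^2 + (1/2)u + 1/2; whose only zero in [-2, 0] is u = -1/2.
Candidates: g(-2) = 23/3,  g(-1/2) = 233/48,  g(0) = 5.
Hence the absolute maximum is 23/3 at u = -2.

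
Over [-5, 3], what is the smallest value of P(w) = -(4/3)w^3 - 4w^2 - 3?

Differentiating, P'(w) = -4w^2 - 8w; which vanishes at w = -2 and w = 0.
Compare values at every candidate in [-5, 3]: P(-5) = 191/3, P(-2) = -25/3, P(0) = -3, P(3) = -75.
So the minimum is P(3) = -75.

-75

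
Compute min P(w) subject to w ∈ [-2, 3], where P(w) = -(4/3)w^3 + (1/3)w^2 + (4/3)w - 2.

Differentiating, P'(w) = -4w^2 + (2/3)w + 4/3; which vanishes at w = -1/2 and w = 2/3.
Candidates: P(-2) = 22/3; P(-1/2) = -29/12; P(2/3) = -110/81; P(3) = -31.
Hence the absolute minimum is -31 at w = 3.

-31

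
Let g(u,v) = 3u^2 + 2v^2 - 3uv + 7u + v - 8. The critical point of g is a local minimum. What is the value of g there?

-242/15

∂g/∂u = 6u - 3v + 7 = 0 and ∂g/∂v = -3u + 4v + 1 = 0, so (u, v) = (-31/15, -9/5).
The Hessian has g_{uu} = 6, g_{vv} = 4, g_{uv} = -3, giving D = 15 > 0 with g_{uu} > 0, so the point is a local minimum.
g(-31/15, -9/5) = -242/15.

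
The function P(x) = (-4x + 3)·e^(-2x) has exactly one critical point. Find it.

5/4

Differentiating with the product rule gives P'(x) = (8x - 10)·e^(-2x). Since e^(-2x) > 0, the only critical point is x = 5/4.
P''(5/4) has the same sign as 8 > 0, so this is a local minimum.
P(5/4) = (-2)·e^(-5/2) ≈ -0.1642.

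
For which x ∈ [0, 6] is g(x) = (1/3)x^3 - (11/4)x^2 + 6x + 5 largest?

The derivative is x^2 - (11/2)x + 6, which vanishes at x = 3/2 and x = 4.
Candidates: g(0) = 5,  g(3/2) = 143/16,  g(4) = 19/3,  g(6) = 14.
Hence the absolute maximum is 14 at x = 6.

6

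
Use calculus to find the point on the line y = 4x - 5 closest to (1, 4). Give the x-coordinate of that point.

Minimize D(x)^2 = (x - 1)^2 + (4x - 9)^2.
d/dx[D^2] = 2(x - 1) + 2·4·(4x - 9) = 0 ⇒ x = 37/17.
Then y = 63/17 and the distance is √(25/17) ≈ 1.2127.

37/17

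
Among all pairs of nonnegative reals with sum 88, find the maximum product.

With x + y = 88, the product is P(x) = x(88 − x).
P'(x) = 88 − 2x = 0 gives x = 44; P'' = −2 < 0, so this is the maximum.
P = 44·44 = 1936.

1936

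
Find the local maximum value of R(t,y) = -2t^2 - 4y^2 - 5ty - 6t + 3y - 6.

∂R/∂t = -4t - 5y - 6 = 0 and ∂R/∂y = -5t - 8y + 3 = 0, so (t, y) = (-9, 6).
The Hessian has R_{tt} = -4, R_{yy} = -8, R_{ty} = -5, giving D = 7 > 0 with R_{tt} < 0, so the point is a local maximum.
R(-9, 6) = 30.

30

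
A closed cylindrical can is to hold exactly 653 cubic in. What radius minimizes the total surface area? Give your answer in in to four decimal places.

With radius r and height h, πr²h = 653 so h = 653/(πr²), and S(r) = 2πr² + 2πrh = 2πr² + 2·653/r.
S'(r) = 4πr − 2·653/r² = 0 ⇒ r³ = 653/(2π), so r ≈ 4.7016 and h = 2r ≈ 9.4032.
S''(r) = 4π + 4·653/r³ > 0, so this is the minimum; S ≈ 416.6679.

4.7016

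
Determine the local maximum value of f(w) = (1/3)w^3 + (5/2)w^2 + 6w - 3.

Critical points: f'(w) = w^2 + 5w + 6 vanishes at w = -3, -2.
Since f''(w) = 2w + 5, we get f''(-3) = -1 < 0 ⇒ local maximum; f''(-2) = 1 > 0 ⇒ local minimum.
Thus f has its local maximum at w = -3, with value -15/2.

-15/2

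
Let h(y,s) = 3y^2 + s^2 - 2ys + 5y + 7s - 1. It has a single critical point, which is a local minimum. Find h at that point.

-125/4

∂h/∂y = 6y - 2s + 5 = 0 and ∂h/∂s = -2y + 2s + 7 = 0, so (y, s) = (-3, -13/2).
The Hessian has h_{yy} = 6, h_{ss} = 2, h_{ys} = -2, giving D = 8 > 0 with h_{yy} > 0, so the point is a local minimum.
h(-3, -13/2) = -125/4.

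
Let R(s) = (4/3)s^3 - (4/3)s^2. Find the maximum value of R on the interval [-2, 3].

Differentiating, R'(s) = 4s^2 - (8/3)s; which vanishes at s = 0 and s = 2/3.
Evaluating at the critical points and endpoints: R(-2) = -16, R(0) = 0, R(2/3) = -16/81, R(3) = 24.
The maximum over the interval is 24, attained at s = 3.

24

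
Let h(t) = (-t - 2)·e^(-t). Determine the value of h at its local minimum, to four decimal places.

-2.7183

Differentiating with the product rule gives h'(t) = (t + 1)·e^(-t). Since e^(-t) > 0, the only critical point is t = -1.
h''(-1) has the same sign as 1 > 0, so this is a local minimum.
h(-1) = (-1)·e^(1) ≈ -2.7183.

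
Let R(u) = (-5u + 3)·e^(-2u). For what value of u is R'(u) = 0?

Differentiating with the product rule gives R'(u) = (10u - 11)·e^(-2u). Since e^(-2u) > 0, the only critical point is u = 11/10.
R''(11/10) has the same sign as 10 > 0, so this is a local minimum.
R(11/10) = (-5/2)·e^(-11/5) ≈ -0.2770.

11/10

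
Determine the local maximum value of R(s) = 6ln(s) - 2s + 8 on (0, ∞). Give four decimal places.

R'(s) = 6/s − 2 = 0 gives s = 3.
R''(s) = -6/s², which is negative for s > 0, so this is a local maximum.
R(3) = 6·ln(3) - 6 + 8 ≈ 8.5917.

8.5917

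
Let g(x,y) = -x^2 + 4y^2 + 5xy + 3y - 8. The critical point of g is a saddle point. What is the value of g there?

∂g/∂x = -2x + 5y = 0 and ∂g/∂y = 5x + 8y + 3 = 0, so (x, y) = (-15/41, -6/41).
The Hessian has g_{xx} = -2, g_{yy} = 8, g_{xy} = 5, giving D = -41 < 0, so the point is a saddle point.
g(-15/41, -6/41) = -337/41.

-337/41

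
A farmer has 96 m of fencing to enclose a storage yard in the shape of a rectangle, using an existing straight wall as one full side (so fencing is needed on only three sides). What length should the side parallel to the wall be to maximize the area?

48

Let the sides perpendicular to the wall have length x and the parallel side y, so 2x + y = 96 and the area is A = xy = x(96 − 2x).
A'(x) = 96 − 4x = 0 gives x = 24, and A''(x) = −4 < 0 confirms a maximum.
Then y = 96 − 2·24 = 48 and A = 1152.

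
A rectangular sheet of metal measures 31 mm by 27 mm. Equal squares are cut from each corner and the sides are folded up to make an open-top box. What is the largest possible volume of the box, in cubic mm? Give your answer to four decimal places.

With cut size x, the volume is V(x) = x(31 − 2x)(27 − 2x) for 0 < x < 13.5.
V'(x) = 12x^2 − 232x + 837. Setting V'(x) = 0 gives x ≈ 4.7990 (the root in (0, 13.5)).
V''(x) = 24x − 232 is negative there, so this is the maximum; V ≈ 1787.3281.

1787.3281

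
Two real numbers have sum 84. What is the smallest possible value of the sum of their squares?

With a + b = 84, a^2 + b^2 = a^2 + (84 − a)^2.
The derivative 2a − 2(84 − a) = 4a − 168 vanishes at a = 42; second derivative 4 > 0, a minimum.
The minimum is 2·(42)^2 = 3528.

3528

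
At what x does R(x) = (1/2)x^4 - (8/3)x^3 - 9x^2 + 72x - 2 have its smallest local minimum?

-3

Critical points: R'(x) = 2x^3 - 8x^2 - 18x + 72 vanishes at x = -3, 3, 4.
Since R''(x) = 6x^2 - 16x - 18, we get R''(-3) = 84 > 0 ⇒ local minimum; R''(3) = -12 < 0 ⇒ local maximum; R''(4) = 14 > 0 ⇒ local minimum.
The smallest local minimum is R(-3) = -373/2.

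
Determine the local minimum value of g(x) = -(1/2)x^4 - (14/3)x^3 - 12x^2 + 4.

-37/2

g'(x) = -2x^3 - 14x^2 - 24x = 0 at x = -4, -3, 0.
Since g''(x) = -6x^2 - 28x - 24, we get g''(-4) = -8 < 0 ⇒ local maximum; g''(-3) = 6 > 0 ⇒ local minimum; g''(0) = -24 < 0 ⇒ local maximum.
Thus g has its local minimum at x = -3, with value -37/2.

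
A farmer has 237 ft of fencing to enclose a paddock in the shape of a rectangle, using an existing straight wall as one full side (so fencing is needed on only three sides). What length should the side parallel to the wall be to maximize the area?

237/2

Let the sides perpendicular to the wall have length x and the parallel side y, so 2x + y = 237 and the area is A = xy = x(237 − 2x).
A'(x) = 237 − 4x = 0 gives x = 237/4, and A''(x) = −4 < 0 confirms a maximum.
Then y = 237 − 2·237/4 = 237/2 and A = 56169/8.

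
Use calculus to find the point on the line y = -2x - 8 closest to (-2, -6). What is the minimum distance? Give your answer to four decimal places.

Minimize D(x)^2 = (x + 2)^2 + (-2x - 2)^2.
d/dx[D^2] = 2(x + 2) + 2·(-2)·(-2x - 2) = 0 ⇒ x = -6/5.
Then y = -28/5 and the distance is √(4/5) ≈ 0.8944.

0.8944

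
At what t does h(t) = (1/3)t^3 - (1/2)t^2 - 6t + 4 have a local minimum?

3

h'(t) = t^2 - t - 6 = 0 at t = -2, 3.
Since h''(t) = 2t - 1, we get h''(-2) = -5 < 0 ⇒ local maximum; h''(3) = 5 > 0 ⇒ local minimum.
So the local minimum value is h(3) = -19/2.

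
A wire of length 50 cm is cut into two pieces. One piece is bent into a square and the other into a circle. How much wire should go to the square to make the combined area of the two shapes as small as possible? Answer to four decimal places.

Let x be the length used for the square. Square side x/4; circle radius (50−x)/(2π).
A(x) = (x/4)² + π·((50−x)/(2π))² = x²/16 + (50−x)²/(4π) for 0 ≤ x ≤ 50. A'(x) = x/8 − (50−x)/(2π) = 0 gives x = 4·50/(π+4) ≈ 28.0050.
A'' = 1/8 + 1/(2π) > 0, so this gives the minimum combined area; x ≈ 28.0050 cm to the square.

28.0050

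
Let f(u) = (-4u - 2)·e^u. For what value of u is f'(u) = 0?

f'(u) = (-4)·e^u + (-4u - 2)·1·e^u = (-4u - 6)·e^u. Since e^u > 0, the only critical point is u = -3/2.
f''(-3/2) has the same sign as -4 < 0, so this is a local maximum.
f(-3/2) = (4)·e^(-3/2) ≈ 0.8925.

-3/2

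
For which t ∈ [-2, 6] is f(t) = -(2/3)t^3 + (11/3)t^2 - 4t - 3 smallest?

The derivative is -2t^2 + (22/3)t - 4, which vanishes at t = 2/3 and t = 3.
Candidates: f(-2) = 25, f(2/3) = -343/81, f(3) = 0, f(6) = -39.
The minimum over the interval is -39, attained at t = 6.

6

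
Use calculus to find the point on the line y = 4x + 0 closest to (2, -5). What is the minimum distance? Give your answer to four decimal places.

3.1530

Minimize D(x)^2 = (x - 2)^2 + (4x + 5)^2.
d/dx[D^2] = 2(x - 2) + 2·4·(4x + 5) = 0 ⇒ x = -18/17.
Then y = -72/17 and the distance is √(169/17) ≈ 3.1530.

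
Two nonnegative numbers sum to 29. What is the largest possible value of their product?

With x + y = 29, the product is P(x) = x(29 − x).
P'(x) = 29 − 2x = 0 gives x = 29/2; P'' = −2 < 0, so this is the maximum.
P = 29/2·29/2 = 841/4.

841/4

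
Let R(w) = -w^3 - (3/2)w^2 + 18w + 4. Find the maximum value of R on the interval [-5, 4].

26

The derivative is -3w^2 - 3w + 18, which vanishes at w = -3 and w = 2.
Evaluating at the critical points and endpoints: R(-5) = 3/2, R(-3) = -73/2, R(2) = 26, R(4) = -12.
The maximum over the interval is 26, attained at w = 2.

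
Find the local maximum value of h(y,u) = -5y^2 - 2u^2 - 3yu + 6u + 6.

366/31

∂h/∂y = -10y - 3u = 0 and ∂h/∂u = -3y - 4u + 6 = 0, so (y, u) = (-18/31, 60/31).
The Hessian has h_{yy} = -10, h_{uu} = -4, h_{yu} = -3, giving D = 31 > 0 with h_{yy} < 0, so the point is a local maximum.
h(-18/31, 60/31) = 366/31.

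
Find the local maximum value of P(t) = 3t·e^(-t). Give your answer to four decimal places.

By the product rule, P'(t) = (-3t + 3)·e^(-t). Since e^(-t) > 0, the only critical point is t = 1.
P''(1) has the same sign as -3 < 0, so this is a local maximum.
P(1) = (3)·e^(-1) ≈ 1.1036.

1.1036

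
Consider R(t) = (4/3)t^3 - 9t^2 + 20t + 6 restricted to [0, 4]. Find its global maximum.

Differentiating, R'(t) = 4t^2 - 18t + 20; which vanishes at t = 2 and t = 5/2.
Candidates: R(0) = 6,  R(2) = 62/3,  R(5/2) = 247/12,  R(4) = 82/3.
The maximum over the interval is 82/3, attained at t = 4.

82/3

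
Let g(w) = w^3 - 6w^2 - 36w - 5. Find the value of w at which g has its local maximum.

Critical points: g'(w) = 3w^2 - 12w - 36 vanishes at w = -2, 6.
Since g''(w) = 6w - 12, we get g''(-2) = -24 < 0 ⇒ local maximum; g''(6) = 24 > 0 ⇒ local minimum.
So the local maximum value is g(-2) = 35.

-2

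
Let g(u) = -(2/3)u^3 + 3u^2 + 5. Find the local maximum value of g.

14

Critical points: g'(u) = -2u^2 + 6u vanishes at u = 0, 3.
Second-derivative test with g''(u) = -4u + 6: g''(0) = 6 > 0 ⇒ local minimum; g''(3) = -6 < 0 ⇒ local maximum.
The local maximum is g(3) = 14.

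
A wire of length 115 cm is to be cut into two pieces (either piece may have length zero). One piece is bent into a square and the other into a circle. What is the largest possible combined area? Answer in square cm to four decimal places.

1052.4121

Let x be the length used for the square. Square side x/4; circle radius (115−x)/(2π).
A(x) = (x/4)² + π·((115−x)/(2π))² = x²/16 + (115−x)²/(4π) for 0 ≤ x ≤ 115. A'(x) = x/8 − (115−x)/(2π) = 0 gives x = 4·115/(π+4) ≈ 64.4114.
A'' > 0, so the interior critical point is a minimum; the maximum is at an endpoint. A(0) = 1052.4121 and A(115) = 826.5625, so the largest area is 1052.4121.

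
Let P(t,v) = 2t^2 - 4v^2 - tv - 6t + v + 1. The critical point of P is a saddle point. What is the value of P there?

-115/33

∂P/∂t = 4t - v - 6 = 0 and ∂P/∂v = -t - 8v + 1 = 0, so (t, v) = (49/33, -2/33).
The Hessian has P_{tt} = 4, P_{vv} = -8, P_{tv} = -1, giving D = -33 < 0, so the point is a saddle point.
P(49/33, -2/33) = -115/33.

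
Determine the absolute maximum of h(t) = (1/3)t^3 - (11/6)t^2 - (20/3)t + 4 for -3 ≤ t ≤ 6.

716/81

The derivative is t^2 - (11/3)t - 20/3, which vanishes at t = -4/3 and t = 5.
Evaluating at the critical points and endpoints: h(-3) = -3/2,  h(-4/3) = 716/81,  h(5) = -67/2,  h(6) = -30.
The maximum over the interval is 716/81, attained at t = -4/3.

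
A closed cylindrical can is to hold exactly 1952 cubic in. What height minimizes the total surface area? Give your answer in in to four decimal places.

With radius r and height h, πr²h = 1952 so h = 1952/(πr²), and S(r) = 2πr² + 2πrh = 2πr² + 2·1952/r.
S'(r) = 4πr − 2·1952/r² = 0 ⇒ r³ = 1952/(2π), so r ≈ 6.7728 and h = 2r ≈ 13.5456.
S''(r) = 4π + 4·1952/r³ > 0, so this is the minimum; S ≈ 864.6382.

13.5456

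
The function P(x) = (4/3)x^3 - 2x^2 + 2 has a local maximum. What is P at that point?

P'(x) = 4x^2 - 4x. Setting P'(x) = 0 gives x ∈ {0, 1}.
Second-derivative test with P''(x) = 8x - 4: P''(0) = -4 < 0 ⇒ local maximum; P''(1) = 4 > 0 ⇒ local minimum.
Thus P has its local maximum at x = 0, with value 2.

2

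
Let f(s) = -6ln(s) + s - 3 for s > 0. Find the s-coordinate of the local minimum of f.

6

f'(s) = -6/s + 1 = 0 gives s = 6.
f''(s) = 6/s², which is positive for s > 0, so this is a local minimum.
f(6) = -6·ln(6) + 6 - 3 ≈ -7.7506.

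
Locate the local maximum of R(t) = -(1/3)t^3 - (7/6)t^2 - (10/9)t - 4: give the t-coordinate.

-2/3

R'(t) = -t^2 - (7/3)t - 10/9. Setting R'(t) = 0 gives t ∈ {-5/3, -2/3}.
Since R''(t) = -2t - 7/3, we get R''(-5/3) = 1 > 0 ⇒ local minimum; R''(-2/3) = -1 < 0 ⇒ local maximum.
The local maximum is R(-2/3) = -298/81.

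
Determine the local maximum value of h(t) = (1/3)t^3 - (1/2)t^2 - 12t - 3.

39/2

h'(t) = t^2 - t - 12 = 0 at t = -3, 4.
Second-derivative test with h''(t) = 2t - 1: h''(-3) = -7 < 0 ⇒ local maximum; h''(4) = 7 > 0 ⇒ local minimum.
Thus h has its local maximum at t = -3, with value 39/2.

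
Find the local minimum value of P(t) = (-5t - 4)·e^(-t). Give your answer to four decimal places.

-4.0937

By the product rule, P'(t) = (5t - 1)·e^(-t). Since e^(-t) > 0, the only critical point is t = 1/5.
P''(1/5) has the same sign as 5 > 0, so this is a local minimum.
P(1/5) = (-5)·e^(-1/5) ≈ -4.0937.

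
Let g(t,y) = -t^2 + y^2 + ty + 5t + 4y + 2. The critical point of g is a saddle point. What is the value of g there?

-1/5

∂g/∂t = -2t + y + 5 = 0 and ∂g/∂y = t + 2y + 4 = 0, so (t, y) = (6/5, -13/5).
The Hessian has g_{tt} = -2, g_{yy} = 2, g_{ty} = 1, giving D = -5 < 0, so the point is a saddle point.
g(6/5, -13/5) = -1/5.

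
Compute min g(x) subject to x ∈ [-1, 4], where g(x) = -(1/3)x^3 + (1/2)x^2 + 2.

-34/3

The derivative is -x^2 + x, which vanishes at x = 0 and x = 1.
Candidates: g(-1) = 17/6; g(0) = 2; g(1) = 13/6; g(4) = -34/3.
So the minimum is g(4) = -34/3.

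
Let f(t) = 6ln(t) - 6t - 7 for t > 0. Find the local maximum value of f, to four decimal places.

-13.0000

f'(t) = 6/t − 6 = 0 gives t = 1.
f''(t) = -6/t², which is negative for t > 0, so this is a local maximum.
f(1) = 6·ln(1) - 6 - 7 ≈ -13.0000.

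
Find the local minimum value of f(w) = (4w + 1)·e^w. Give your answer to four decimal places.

-1.1460

f'(w) = 4·e^w + (4w + 1)·1·e^w = (4w + 5)·e^w. Since e^w > 0, the only critical point is w = -5/4.
f''(-5/4) has the same sign as 4 > 0, so this is a local minimum.
f(-5/4) = (-4)·e^(-5/4) ≈ -1.1460.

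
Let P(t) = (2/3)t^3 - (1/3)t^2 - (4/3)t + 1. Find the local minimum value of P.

Critical points: P'(t) = 2t^2 - (2/3)t - 4/3 vanishes at t = -2/3, 1.
P''(t) = 4t - 2/3. P''(-2/3) = -10/3 < 0 ⇒ local maximum; P''(1) = 10/3 > 0 ⇒ local minimum.
The local minimum is P(1) = 0.

0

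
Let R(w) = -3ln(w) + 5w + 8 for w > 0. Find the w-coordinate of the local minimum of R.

R'(w) = -3/w + 5 = 0 gives w = 3/5.
R''(w) = 3/w², which is positive for w > 0, so this is a local minimum.
R(3/5) = -3·ln(3/5) + 3 + 8 ≈ 12.5325.

3/5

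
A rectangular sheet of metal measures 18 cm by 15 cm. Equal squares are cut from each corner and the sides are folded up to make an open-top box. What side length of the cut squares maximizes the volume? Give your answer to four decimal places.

2.7161

With cut size x, the volume is V(x) = x(18 − 2x)(15 − 2x) for 0 < x < 7.5.
V'(x) = 12x^2 − 132x + 270. Setting V'(x) = 0 gives x ≈ 2.7161 (the root in (0, 7.5)).
V''(x) = 24x − 132 is negative there, so this is the maximum; V ≈ 326.6007.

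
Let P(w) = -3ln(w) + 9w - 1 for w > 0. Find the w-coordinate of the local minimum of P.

P'(w) = -3/w + 9 = 0 gives w = 1/3.
P''(w) = 3/w², which is positive for w > 0, so this is a local minimum.
P(1/3) = -3·ln(1/3) + 3 - 1 ≈ 5.2958.

1/3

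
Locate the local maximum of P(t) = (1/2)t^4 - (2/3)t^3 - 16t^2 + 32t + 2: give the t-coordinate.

1

P'(t) = 2t^3 - 2t^2 - 32t + 32 = 0 at t = -4, 1, 4.
P''(t) = 6t^2 - 4t - 32. P''(-4) = 80 > 0 ⇒ local minimum; P''(1) = -30 < 0 ⇒ local maximum; P''(4) = 48 > 0 ⇒ local minimum.
So the local maximum value is P(1) = 107/6.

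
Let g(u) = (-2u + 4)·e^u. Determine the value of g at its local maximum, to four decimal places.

g'(u) = (-2)·e^u + (-2u + 4)·1·e^u = (-2u + 2)·e^u. Since e^u > 0, the only critical point is u = 1.
g''(1) has the same sign as -2 < 0, so this is a local maximum.
g(1) = (2)·e^(1) ≈ 5.4366.

5.4366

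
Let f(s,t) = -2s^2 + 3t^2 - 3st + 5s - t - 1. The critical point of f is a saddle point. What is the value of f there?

25/33

∂f/∂s = -4s - 3t + 5 = 0 and ∂f/∂t = -3s + 6t - 1 = 0, so (s, t) = (9/11, 19/33).
The Hessian has f_{ss} = -4, f_{tt} = 6, f_{st} = -3, giving D = -33 < 0, so the point is a saddle point.
f(9/11, 19/33) = 25/33.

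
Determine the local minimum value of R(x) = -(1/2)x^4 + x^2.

0

R'(x) = -2x^3 + 2x = 0 at x = -1, 0, 1.
Since R''(x) = -6x^2 + 2, we get R''(-1) = -4 < 0 ⇒ local maximum; R''(0) = 2 > 0 ⇒ local minimum; R''(1) = -4 < 0 ⇒ local maximum.
Thus R has its local minimum at x = 0, with value 0.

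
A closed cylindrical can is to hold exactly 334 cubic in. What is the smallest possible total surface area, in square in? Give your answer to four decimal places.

With radius r and height h, πr²h = 334 so h = 334/(πr²), and S(r) = 2πr² + 2πrh = 2πr² + 2·334/r.
S'(r) = 4πr − 2·334/r² = 0 ⇒ r³ = 334/(2π), so r ≈ 3.7600 and h = 2r ≈ 7.5200.
S''(r) = 4π + 4·334/r³ > 0, so this is the minimum; S ≈ 266.4887.

266.4887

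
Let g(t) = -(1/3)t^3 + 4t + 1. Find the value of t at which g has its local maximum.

2

g'(t) = -t^2 + 4. Setting g'(t) = 0 gives t ∈ {-2, 2}.
Second-derivative test with g''(t) = -2t: g''(-2) = 4 > 0 ⇒ local minimum; g''(2) = -4 < 0 ⇒ local maximum.
The local maximum is g(2) = 19/3.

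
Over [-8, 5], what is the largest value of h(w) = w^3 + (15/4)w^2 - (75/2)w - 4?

Differentiating, h'(w) = 3w^2 + (15/2)w - 75/2; which vanishes at w = -5 and w = 5/2.
Candidates: h(-8) = 24; h(-5) = 609/4; h(5/2) = -939/16; h(5) = 109/4.
Hence the absolute maximum is 609/4 at w = -5.

609/4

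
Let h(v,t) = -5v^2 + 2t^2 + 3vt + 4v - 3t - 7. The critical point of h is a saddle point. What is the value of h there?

∂h/∂v = -10v + 3t + 4 = 0 and ∂h/∂t = 3v + 4t - 3 = 0, so (v, t) = (25/49, 18/49).
The Hessian has h_{vv} = -10, h_{tt} = 4, h_{vt} = 3, giving D = -49 < 0, so the point is a saddle point.
h(25/49, 18/49) = -320/49.

-320/49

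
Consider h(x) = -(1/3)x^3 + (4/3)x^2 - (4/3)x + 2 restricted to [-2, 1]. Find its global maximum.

38/3

Differentiating, h'(x) = -x^2 + (8/3)x - 4/3; whose only zero in [-2, 1] is x = 2/3.
Compare values at every candidate in [-2, 1]: h(-2) = 38/3,  h(2/3) = 130/81,  h(1) = 5/3.
Hence the absolute maximum is 38/3 at x = -2.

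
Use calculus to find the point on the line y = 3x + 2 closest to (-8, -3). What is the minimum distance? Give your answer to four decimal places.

6.0083

Minimize D(x)^2 = (x + 8)^2 + (3x + 5)^2.
d/dx[D^2] = 2(x + 8) + 2·3·(3x + 5) = 0 ⇒ x = -23/10.
Then y = -49/10 and the distance is √(361/10) ≈ 6.0083.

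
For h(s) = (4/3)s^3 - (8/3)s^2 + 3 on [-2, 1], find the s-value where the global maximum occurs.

0

h'(s) = 4s^2 - (16/3)s, whose only zero in [-2, 1] is s = 0.
Evaluating at the critical points and endpoints: h(-2) = -55/3,  h(0) = 3,  h(1) = 5/3.
The maximum over the interval is 3, attained at s = 0.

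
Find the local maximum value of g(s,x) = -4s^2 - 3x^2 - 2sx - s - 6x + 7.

443/44

∂g/∂s = -8s - 2x - 1 = 0 and ∂g/∂x = -2s - 6x - 6 = 0, so (s, x) = (3/22, -23/22).
The Hessian has g_{ss} = -8, g_{xx} = -6, g_{sx} = -2, giving D = 44 > 0 with g_{ss} < 0, so the point is a local maximum.
g(3/22, -23/22) = 443/44.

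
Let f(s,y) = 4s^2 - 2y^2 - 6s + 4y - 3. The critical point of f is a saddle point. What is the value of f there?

∂f/∂s = 8s - 6 = 0 and ∂f/∂y = -4y + 4 = 0, so (s, y) = (3/4, 1).
The Hessian has f_{ss} = 8, f_{yy} = -4, f_{sy} = 0, giving D = -32 < 0, so the point is a saddle point.
f(3/4, 1) = -13/4.

-13/4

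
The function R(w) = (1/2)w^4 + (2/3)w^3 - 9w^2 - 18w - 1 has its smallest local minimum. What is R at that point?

-155/2

R'(w) = 2w^3 + 2w^2 - 18w - 18. Setting R'(w) = 0 gives w ∈ {-3, -1, 3}.
Since R''(w) = 6w^2 + 4w - 18, we get R''(-3) = 24 > 0 ⇒ local minimum; R''(-1) = -16 < 0 ⇒ local maximum; R''(3) = 48 > 0 ⇒ local minimum.
Thus R has its smallest local minimum at w = 3, with value -155/2.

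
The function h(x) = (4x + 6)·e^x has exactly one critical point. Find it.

-5/2

Differentiating with the product rule gives h'(x) = (4x + 10)·e^x. Since e^x > 0, the only critical point is x = -5/2.
h''(-5/2) has the same sign as 4 > 0, so this is a local minimum.
h(-5/2) = (-4)·e^(-5/2) ≈ -0.3283.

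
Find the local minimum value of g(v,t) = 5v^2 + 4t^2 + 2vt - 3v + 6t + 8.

89/19

∂g/∂v = 10v + 2t - 3 = 0 and ∂g/∂t = 2v + 8t + 6 = 0, so (v, t) = (9/19, -33/38).
The Hessian has g_{vv} = 10, g_{tt} = 8, g_{vt} = 2, giving D = 76 > 0 with g_{vv} > 0, so the point is a local minimum.
g(9/19, -33/38) = 89/19.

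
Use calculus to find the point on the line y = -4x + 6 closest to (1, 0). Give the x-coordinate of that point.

25/17

Minimize D(x)^2 = (x - 1)^2 + (-4x + 6)^2.
d/dx[D^2] = 2(x - 1) + 2·(-4)·(-4x + 6) = 0 ⇒ x = 25/17.
Then y = 2/17 and the distance is √(4/17) ≈ 0.4851.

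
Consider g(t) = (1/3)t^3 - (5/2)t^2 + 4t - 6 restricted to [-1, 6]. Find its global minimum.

The derivative is t^2 - 5t + 4, which vanishes at t = 1 and t = 4.
Candidates: g(-1) = -77/6; g(1) = -25/6; g(4) = -26/3; g(6) = 0.
The minimum over the interval is -77/6, attained at t = -1.

-77/6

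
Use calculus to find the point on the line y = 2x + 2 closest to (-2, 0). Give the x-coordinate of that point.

-6/5

Minimize D(x)^2 = (x + 2)^2 + (2x + 2)^2.
d/dx[D^2] = 2(x + 2) + 2·2·(2x + 2) = 0 ⇒ x = -6/5.
Then y = -2/5 and the distance is √(4/5) ≈ 0.8944.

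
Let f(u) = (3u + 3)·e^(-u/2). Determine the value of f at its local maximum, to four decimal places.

By the product rule, f'(u) = (-(3/2)u + 3/2)·e^(-u/2). Since e^(-u/2) > 0, the only critical point is u = 1.
f''(1) has the same sign as -3/2 < 0, so this is a local maximum.
f(1) = (6)·e^(-1/2) ≈ 3.6392.

3.6392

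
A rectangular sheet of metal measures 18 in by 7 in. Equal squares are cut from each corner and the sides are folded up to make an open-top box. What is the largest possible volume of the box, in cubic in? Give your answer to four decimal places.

90.0707

With cut size x, the volume is V(x) = x(18 − 2x)(7 − 2x) for 0 < x < 3.5.
V'(x) = 12x^2 − 100x + 126. Setting V'(x) = 0 gives x ≈ 1.5473 (the root in (0, 3.5)).
V''(x) = 24x − 100 is negative there, so this is the maximum; V ≈ 90.0707.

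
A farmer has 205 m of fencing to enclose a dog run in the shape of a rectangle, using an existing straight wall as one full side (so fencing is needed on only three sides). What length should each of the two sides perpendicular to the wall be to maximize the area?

205/4

Let the sides perpendicular to the wall have length x and the parallel side y, so 2x + y = 205 and the area is A = xy = x(205 − 2x).
A'(x) = 205 − 4x = 0 gives x = 205/4, and A''(x) = −4 < 0 confirms a maximum.
Then y = 205 − 2·205/4 = 205/2 and A = 42025/8.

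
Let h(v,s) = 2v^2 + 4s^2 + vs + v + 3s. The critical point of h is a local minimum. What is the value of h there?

∂h/∂v = 4v + s + 1 = 0 and ∂h/∂s = v + 8s + 3 = 0, so (v, s) = (-5/31, -11/31).
The Hessian has h_{vv} = 4, h_{ss} = 8, h_{vs} = 1, giving D = 31 > 0 with h_{vv} > 0, so the point is a local minimum.
h(-5/31, -11/31) = -19/31.

-19/31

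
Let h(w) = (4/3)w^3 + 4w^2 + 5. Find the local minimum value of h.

5

Critical points: h'(w) = 4w^2 + 8w vanishes at w = -2, 0.
Second-derivative test with h''(w) = 8w + 8: h''(-2) = -8 < 0 ⇒ local maximum; h''(0) = 8 > 0 ⇒ local minimum.
Thus h has its local minimum at w = 0, with value 5.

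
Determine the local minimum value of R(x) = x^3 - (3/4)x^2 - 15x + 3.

R'(x) = 3x^2 - (3/2)x - 15. Setting R'(x) = 0 gives x ∈ {-2, 5/2}.
Second-derivative test with R''(x) = 6x - 3/2: R''(-2) = -27/2 < 0 ⇒ local maximum; R''(5/2) = 27/2 > 0 ⇒ local minimum.
Thus R has its local minimum at x = 5/2, with value -377/16.

-377/16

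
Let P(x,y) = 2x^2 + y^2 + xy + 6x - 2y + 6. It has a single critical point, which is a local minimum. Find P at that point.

-2

∂P/∂x = 4x + y + 6 = 0 and ∂P/∂y = x + 2y - 2 = 0, so (x, y) = (-2, 2).
The Hessian has P_{xx} = 4, P_{yy} = 2, P_{xy} = 1, giving D = 7 > 0 with P_{xx} > 0, so the point is a local minimum.
P(-2, 2) = -2.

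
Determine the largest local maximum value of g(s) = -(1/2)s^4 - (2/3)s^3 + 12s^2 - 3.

g'(s) = -2s^3 - 2s^2 + 24s. Setting g'(s) = 0 gives s ∈ {-4, 0, 3}.
Second-derivative test with g''(s) = -6s^2 - 4s + 24: g''(-4) = -56 < 0 ⇒ local maximum; g''(0) = 24 > 0 ⇒ local minimum; g''(3) = -42 < 0 ⇒ local maximum.
So the largest local maximum value is g(-4) = 311/3.

311/3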